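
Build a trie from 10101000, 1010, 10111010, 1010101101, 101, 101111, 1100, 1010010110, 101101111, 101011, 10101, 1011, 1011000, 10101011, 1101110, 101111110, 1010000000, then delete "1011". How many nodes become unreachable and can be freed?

0

Walk "1011" from the leaf back toward the root, removing each node that no remaining word uses.
Every node on "1011" is still needed (e.g. by "10111010"), so nothing is freed.
Nodes removed: 0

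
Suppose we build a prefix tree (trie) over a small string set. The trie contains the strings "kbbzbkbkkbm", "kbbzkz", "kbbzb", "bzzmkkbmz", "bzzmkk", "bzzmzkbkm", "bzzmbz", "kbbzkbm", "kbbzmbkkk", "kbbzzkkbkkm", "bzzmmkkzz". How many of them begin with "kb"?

Traverse to the node for "kb", then collect every word in that subtree.
Matches: "kbbzb", "kbbzbkbkkbm", "kbbzkbm", "kbbzkz", "kbbzmbkkk", "kbbzzkkbkkm"
Count: 6

6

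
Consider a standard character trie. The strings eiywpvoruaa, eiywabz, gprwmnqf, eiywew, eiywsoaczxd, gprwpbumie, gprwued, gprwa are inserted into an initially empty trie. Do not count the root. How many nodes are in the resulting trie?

41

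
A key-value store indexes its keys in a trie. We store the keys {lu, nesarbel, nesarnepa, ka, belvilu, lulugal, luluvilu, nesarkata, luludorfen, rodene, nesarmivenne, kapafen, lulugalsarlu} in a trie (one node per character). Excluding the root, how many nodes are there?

65

Count nodes per top-level branch (shared prefixes stored once):
  'b'-branch (belvilu): 7 nodes
  'k'-branch (ka, kapafen): 7 nodes
  'l'-branch (lu, luludorfen, lulugal, lulugalsarlu, luluvilu): 22 nodes
  'n'-branch (nesarbel, nesarkata, nesarmivenne, nesarnepa): 23 nodes
  'r'-branch (rodene): 6 nodes
Sum: 65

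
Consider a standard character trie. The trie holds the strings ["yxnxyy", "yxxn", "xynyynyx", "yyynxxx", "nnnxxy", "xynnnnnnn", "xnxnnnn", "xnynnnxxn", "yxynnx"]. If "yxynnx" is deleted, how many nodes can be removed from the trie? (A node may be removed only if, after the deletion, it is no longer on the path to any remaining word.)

Walk "yxynnx" from the leaf back toward the root, removing each node that no remaining word uses.
The suffix "ynnx" (4 nodes) is used only by "yxynnx"; the node for "yx" still has the child "n", so pruning stops there.
Nodes removed: 4

4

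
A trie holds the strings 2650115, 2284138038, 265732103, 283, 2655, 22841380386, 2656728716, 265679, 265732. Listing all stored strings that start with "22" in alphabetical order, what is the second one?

Words with prefix "22", in lexicographic order: "2284138038", "22841380386"
The 2nd is 22841380386.

22841380386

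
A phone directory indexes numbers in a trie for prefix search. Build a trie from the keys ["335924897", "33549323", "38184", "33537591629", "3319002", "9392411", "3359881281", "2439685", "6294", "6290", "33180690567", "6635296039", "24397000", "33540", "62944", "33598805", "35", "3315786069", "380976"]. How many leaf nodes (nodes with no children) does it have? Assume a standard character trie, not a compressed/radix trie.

A leaf is a node with no children — equivalently, the end of a word that is not a proper prefix of any other stored word.
Those words: "2439685", "24397000", "3315786069", "33180690567", "3319002", "33537591629", "33540", "33549323", "335924897", "33598805", "3359881281", "35", "380976", "38184", "6290", "62944", "6635296039", "9392411"
Leaf count: 18

18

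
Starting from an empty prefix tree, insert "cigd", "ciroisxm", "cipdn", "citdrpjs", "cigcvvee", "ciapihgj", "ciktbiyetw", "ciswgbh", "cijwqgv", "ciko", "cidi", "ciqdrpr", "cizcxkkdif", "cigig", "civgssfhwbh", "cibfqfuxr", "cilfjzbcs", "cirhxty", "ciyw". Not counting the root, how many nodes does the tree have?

95

Trace insertions, counting only characters that open a new branch:
  "cigd" → 4 new (c, i, g, d)
  "ciroisxm" → prefix "ci" already present; 6 new (r, o, i, s, x, m)
  "cipdn" → prefix "ci" already present; 3 new (p, d, n)
  "citdrpjs" → prefix "ci" already present; 6 new (t, d, r, p, j, s)
  "cigcvvee" → prefix "cig" already present; 5 new (c, v, v, e, e)
  "ciapihgj" → prefix "ci" already present; 6 new (a, p, i, h, g, j)
  "ciktbiyetw" → prefix "ci" already present; 8 new (k, t, b, i, y, e, t, w)
  "ciswgbh" → prefix "ci" already present; 5 new (s, w, g, b, h)
  "cijwqgv" → prefix "ci" already present; 5 new (j, w, q, g, v)
  "ciko" → prefix "cik" already present; 1 new (o)
  "cidi" → prefix "ci" already present; 2 new (d, i)
  "ciqdrpr" → prefix "ci" already present; 5 new (q, d, r, p, r)
  "cizcxkkdif" → prefix "ci" already present; 8 new (z, c, x, k, k, d, i, f)
  "cigig" → prefix "cig" already present; 2 new (i, g)
  "civgssfhwbh" → prefix "ci" already present; 9 new (v, g, s, s, f, h, w, b, h)
  "cibfqfuxr" → prefix "ci" already present; 7 new (b, f, q, f, u, x, r)
  "cilfjzbcs" → prefix "ci" already present; 7 new (l, f, j, z, b, c, s)
  "cirhxty" → prefix "cir" already present; 4 new (h, x, t, y)
  "ciyw" → prefix "ci" already present; 2 new (y, w)
Total nodes = 4 + 6 + 3 + 6 + 5 + 6 + 8 + 5 + 5 + 1 + 2 + 5 + 8 + 2 + 9 + 7 + 7 + 4 + 2 = 95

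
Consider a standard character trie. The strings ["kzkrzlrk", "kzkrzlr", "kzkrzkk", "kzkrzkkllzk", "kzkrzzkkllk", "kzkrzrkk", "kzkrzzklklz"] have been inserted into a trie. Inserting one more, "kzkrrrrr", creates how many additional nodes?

The longest prefix of "kzkrrrrr" already in the trie is "kzkr" (length 4).
New nodes needed: |"kzkrrrrr"| − 4 = 8 − 4 = 4.

4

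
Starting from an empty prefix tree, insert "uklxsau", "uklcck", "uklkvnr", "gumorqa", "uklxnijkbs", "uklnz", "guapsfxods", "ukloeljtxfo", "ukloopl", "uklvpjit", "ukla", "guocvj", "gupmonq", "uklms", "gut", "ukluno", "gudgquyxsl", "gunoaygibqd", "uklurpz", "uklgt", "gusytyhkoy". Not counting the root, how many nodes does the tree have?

99

For each word, the new-node count is its length minus the longest prefix already in the trie:
  "uklxsau" → 7 new (u, k, l, x, s, a, u)
  "uklcck" → prefix "ukl" already present; 3 new (c, c, k)
  "uklkvnr" → prefix "ukl" already present; 4 new (k, v, n, r)
  "gumorqa" → 7 new (g, u, m, o, r, q, a)
  "uklxnijkbs" → prefix "uklx" already present; 6 new (n, i, j, k, b, s)
  "uklnz" → prefix "ukl" already present; 2 new (n, z)
  "guapsfxods" → prefix "gu" already present; 8 new (a, p, s, f, x, o, d, s)
  "ukloeljtxfo" → prefix "ukl" already present; 8 new (o, e, l, j, t, x, f, o)
  "ukloopl" → prefix "uklo" already present; 3 new (o, p, l)
  "uklvpjit" → prefix "ukl" already present; 5 new (v, p, j, i, t)
  "ukla" → prefix "ukl" already present; 1 new (a)
  "guocvj" → prefix "gu" already present; 4 new (o, c, v, j)
  "gupmonq" → prefix "gu" already present; 5 new (p, m, o, n, q)
  "uklms" → prefix "ukl" already present; 2 new (m, s)
  "gut" → prefix "gu" already present; 1 new (t)
  "ukluno" → prefix "ukl" already present; 3 new (u, n, o)
  "gudgquyxsl" → prefix "gu" already present; 8 new (d, g, q, u, y, x, s, l)
  "gunoaygibqd" → prefix "gu" already present; 9 new (n, o, a, y, g, i, b, q, d)
  "uklurpz" → prefix "uklu" already present; 3 new (r, p, z)
  "uklgt" → prefix "ukl" already present; 2 new (g, t)
  "gusytyhkoy" → prefix "gu" already present; 8 new (s, y, t, y, h, k, o, y)
Total nodes = 7 + 3 + 4 + 7 + 6 + 2 + 8 + 8 + 3 + 5 + 1 + 4 + 5 + 2 + 1 + 3 + 8 + 9 + 3 + 2 + 8 = 99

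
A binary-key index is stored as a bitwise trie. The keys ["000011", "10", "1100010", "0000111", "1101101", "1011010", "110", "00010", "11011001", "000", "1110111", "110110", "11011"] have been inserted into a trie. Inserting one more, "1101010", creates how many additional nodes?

Walking "1101010" from the root, the first 4 characters ("1101") follow existing edges; "0" is the first miss.
So 7 − 4 = 3 new nodes.

3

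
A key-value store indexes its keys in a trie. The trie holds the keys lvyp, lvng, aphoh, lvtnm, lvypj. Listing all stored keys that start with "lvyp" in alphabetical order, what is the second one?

Filter for "lvyp…" and sort: "lvyp", "lvypj"
Position 2: lvypj

lvypj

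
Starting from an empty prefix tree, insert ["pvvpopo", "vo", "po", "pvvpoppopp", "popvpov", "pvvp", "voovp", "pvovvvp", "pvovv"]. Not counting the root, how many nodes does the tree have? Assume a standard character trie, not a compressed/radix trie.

27

For each word, the new-node count is its length minus the longest prefix already in the trie:
  "pvvpopo" → 7 new (p, v, v, p, o, p, o)
  "vo" → 2 new (v, o)
  "po" → prefix "p" already present; 1 new (o)
  "pvvpoppopp" → prefix "pvvpop" already present; 4 new (p, o, p, p)
  "popvpov" → prefix "po" already present; 5 new (p, v, p, o, v)
  "pvvp" → prefix "pvvp" already present; 0 new (none)
  "voovp" → prefix "vo" already present; 3 new (o, v, p)
  "pvovvvp" → prefix "pv" already present; 5 new (o, v, v, v, p)
  "pvovv" → prefix "pvovv" already present; 0 new (none)
Total nodes = 7 + 2 + 1 + 4 + 5 + 0 + 3 + 5 + 0 = 27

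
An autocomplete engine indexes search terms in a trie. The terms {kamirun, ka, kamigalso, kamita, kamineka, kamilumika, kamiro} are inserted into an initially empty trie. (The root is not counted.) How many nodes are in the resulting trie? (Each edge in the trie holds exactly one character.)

For each word, the new-node count is its length minus the longest prefix already in the trie:
  "kamirun" → 7 new (k, a, m, i, r, u, n)
  "ka" → prefix "ka" already present; 0 new (none)
  "kamigalso" → prefix "kami" already present; 5 new (g, a, l, s, o)
  "kamita" → prefix "kami" already present; 2 new (t, a)
  "kamineka" → prefix "kami" already present; 4 new (n, e, k, a)
  "kamilumika" → prefix "kami" already present; 6 new (l, u, m, i, k, a)
  "kamiro" → prefix "kamir" already present; 1 new (o)
Total nodes = 7 + 0 + 5 + 2 + 4 + 6 + 1 = 25

25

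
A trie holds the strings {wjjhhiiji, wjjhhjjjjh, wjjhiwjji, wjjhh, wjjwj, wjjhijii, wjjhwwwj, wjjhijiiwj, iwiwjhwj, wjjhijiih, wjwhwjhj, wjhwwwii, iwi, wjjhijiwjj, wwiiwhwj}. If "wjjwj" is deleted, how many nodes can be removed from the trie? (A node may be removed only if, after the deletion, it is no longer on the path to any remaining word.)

A node on "wjjwj"'s path can go only if nothing else ends at it or branches off below it.
The suffix "wj" (2 nodes) is used only by "wjjwj"; the node for "wjj" still has the child "h", so pruning stops there.
Nodes removed: 2

2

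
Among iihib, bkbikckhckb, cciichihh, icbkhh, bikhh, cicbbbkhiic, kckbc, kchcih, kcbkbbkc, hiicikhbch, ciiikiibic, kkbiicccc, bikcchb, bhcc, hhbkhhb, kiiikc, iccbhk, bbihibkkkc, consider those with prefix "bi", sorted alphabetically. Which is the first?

DFS of the "bi" subtree visits, in order: "bikcchb", "bikhh"
Position 1: bikcchb

bikcchb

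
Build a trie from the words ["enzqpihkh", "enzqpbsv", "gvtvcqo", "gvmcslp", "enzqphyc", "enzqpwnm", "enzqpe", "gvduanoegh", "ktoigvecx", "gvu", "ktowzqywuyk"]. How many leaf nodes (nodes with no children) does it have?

11

Leaves are exactly the stored words that no other stored word extends.
Those words: "enzqpbsv", "enzqpe", "enzqphyc", "enzqpihkh", "enzqpwnm", "gvduanoegh", "gvmcslp", "gvtvcqo", "gvu", "ktoigvecx", "ktowzqywuyk"
Leaf count: 11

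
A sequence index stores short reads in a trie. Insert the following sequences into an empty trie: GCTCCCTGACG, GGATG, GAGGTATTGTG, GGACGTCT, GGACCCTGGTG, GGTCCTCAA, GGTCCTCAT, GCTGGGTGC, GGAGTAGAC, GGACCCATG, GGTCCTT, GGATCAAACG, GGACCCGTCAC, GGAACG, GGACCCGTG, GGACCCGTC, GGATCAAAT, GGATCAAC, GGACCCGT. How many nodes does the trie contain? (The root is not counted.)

Trace insertions, counting only characters that open a new branch:
  "GCTCCCTGACG" → 11 new (G, C, T, C, C, C, T, G, A, C, G)
  "GGATG" → prefix "G" already present; 4 new (G, A, T, G)
  "GAGGTATTGTG" → prefix "G" already present; 10 new (A, G, G, T, A, T, T, G, T, G)
  "GGACGTCT" → prefix "GGA" already present; 5 new (C, G, T, C, T)
  "GGACCCTGGTG" → prefix "GGAC" already present; 7 new (C, C, T, G, G, T, G)
  "GGTCCTCAA" → prefix "GG" already present; 7 new (T, C, C, T, C, A, A)
  "GGTCCTCAT" → prefix "GGTCCTCA" already present; 1 new (T)
  "GCTGGGTGC" → prefix "GCT" already present; 6 new (G, G, G, T, G, C)
  "GGAGTAGAC" → prefix "GGA" already present; 6 new (G, T, A, G, A, C)
  "GGACCCATG" → prefix "GGACCC" already present; 3 new (A, T, G)
  "GGTCCTT" → prefix "GGTCCT" already present; 1 new (T)
  "GGATCAAACG" → prefix "GGAT" already present; 6 new (C, A, A, A, C, G)
  "GGACCCGTCAC" → prefix "GGACCC" already present; 5 new (G, T, C, A, C)
  "GGAACG" → prefix "GGA" already present; 3 new (A, C, G)
  "GGACCCGTG" → prefix "GGACCCGT" already present; 1 new (G)
  "GGACCCGTC" → prefix "GGACCCGTC" already present; 0 new (none)
  "GGATCAAAT" → prefix "GGATCAAA" already present; 1 new (T)
  "GGATCAAC" → prefix "GGATCAA" already present; 1 new (C)
  "GGACCCGT" → prefix "GGACCCGT" already present; 0 new (none)
Total nodes = 11 + 4 + 10 + 5 + 7 + 7 + 1 + 6 + 6 + 3 + 1 + 6 + 5 + 3 + 1 + 0 + 1 + 1 + 0 = 78

78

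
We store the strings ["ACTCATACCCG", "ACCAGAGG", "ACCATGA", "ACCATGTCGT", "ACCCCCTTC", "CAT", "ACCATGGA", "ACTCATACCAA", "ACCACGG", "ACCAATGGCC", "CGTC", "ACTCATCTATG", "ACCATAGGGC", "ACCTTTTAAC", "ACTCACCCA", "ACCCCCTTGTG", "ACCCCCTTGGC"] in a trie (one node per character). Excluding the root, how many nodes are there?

75

For each word, the new-node count is its length minus the longest prefix already in the trie:
  "ACTCATACCCG" → 11 new (A, C, T, C, A, T, A, C, C, C, G)
  "ACCAGAGG" → prefix "AC" already present; 6 new (C, A, G, A, G, G)
  "ACCATGA" → prefix "ACCA" already present; 3 new (T, G, A)
  "ACCATGTCGT" → prefix "ACCATG" already present; 4 new (T, C, G, T)
  "ACCCCCTTC" → prefix "ACC" already present; 6 new (C, C, C, T, T, C)
  "CAT" → 3 new (C, A, T)
  "ACCATGGA" → prefix "ACCATG" already present; 2 new (G, A)
  "ACTCATACCAA" → prefix "ACTCATACC" already present; 2 new (A, A)
  "ACCACGG" → prefix "ACCA" already present; 3 new (C, G, G)
  "ACCAATGGCC" → prefix "ACCA" already present; 6 new (A, T, G, G, C, C)
  "CGTC" → prefix "C" already present; 3 new (G, T, C)
  "ACTCATCTATG" → prefix "ACTCAT" already present; 5 new (C, T, A, T, G)
  "ACCATAGGGC" → prefix "ACCAT" already present; 5 new (A, G, G, G, C)
  "ACCTTTTAAC" → prefix "ACC" already present; 7 new (T, T, T, T, A, A, C)
  "ACTCACCCA" → prefix "ACTCA" already present; 4 new (C, C, C, A)
  "ACCCCCTTGTG" → prefix "ACCCCCTT" already present; 3 new (G, T, G)
  "ACCCCCTTGGC" → prefix "ACCCCCTTG" already present; 2 new (G, C)
Total nodes = 11 + 6 + 3 + 4 + 6 + 3 + 2 + 2 + 3 + 6 + 3 + 5 + 5 + 7 + 4 + 3 + 2 = 75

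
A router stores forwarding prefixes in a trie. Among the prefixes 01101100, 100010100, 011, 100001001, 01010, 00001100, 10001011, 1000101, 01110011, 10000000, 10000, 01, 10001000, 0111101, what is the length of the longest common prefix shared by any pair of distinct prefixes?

7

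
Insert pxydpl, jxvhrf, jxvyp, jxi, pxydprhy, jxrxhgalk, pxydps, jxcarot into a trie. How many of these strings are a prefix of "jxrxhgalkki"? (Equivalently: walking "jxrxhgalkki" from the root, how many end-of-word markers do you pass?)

Check each prefix of "jxrxhgalkki" against the stored set — each match is an end-marker on the path.
Prefixes of the query that are stored words: "jxrxhgalk"
Count: 1

1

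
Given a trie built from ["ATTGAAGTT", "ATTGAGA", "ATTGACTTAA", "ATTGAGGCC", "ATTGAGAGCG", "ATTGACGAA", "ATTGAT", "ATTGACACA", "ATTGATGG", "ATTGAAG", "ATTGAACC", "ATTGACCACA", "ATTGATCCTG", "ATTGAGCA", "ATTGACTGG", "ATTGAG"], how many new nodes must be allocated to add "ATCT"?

2

Walking "ATCT" from the root, the first 2 characters ("AT") follow existing edges; "C" is the first miss.
Each of the 2 remaining characters creates one node.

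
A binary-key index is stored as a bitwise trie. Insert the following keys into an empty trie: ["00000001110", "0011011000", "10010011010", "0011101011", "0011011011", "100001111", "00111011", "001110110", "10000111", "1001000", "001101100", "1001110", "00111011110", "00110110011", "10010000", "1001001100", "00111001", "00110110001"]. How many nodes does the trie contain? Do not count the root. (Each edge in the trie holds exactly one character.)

Count nodes per top-level branch (shared prefixes stored once):
  '0'-branch (00000001110, 001101100, 0011011000, 00110110001, 00110110011, 0011011011, 00111001, 0011101011, 00111011, 001110110, 00111011110): 37 nodes
  '1'-branch (10000111, 100001111, 1001000, 10010000, 1001001100, 10010011010, 1001110): 23 nodes
Sum: 60

60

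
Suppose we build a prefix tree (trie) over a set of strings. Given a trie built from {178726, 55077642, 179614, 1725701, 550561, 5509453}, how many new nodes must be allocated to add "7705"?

4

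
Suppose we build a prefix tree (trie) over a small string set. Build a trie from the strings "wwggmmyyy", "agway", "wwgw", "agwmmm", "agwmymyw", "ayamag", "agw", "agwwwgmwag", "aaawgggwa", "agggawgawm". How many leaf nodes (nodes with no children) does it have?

A leaf is a node with no children — equivalently, the end of a word that is not a proper prefix of any other stored word.
Those words: "aaawgggwa", "agggawgawm", "agway", "agwmmm", "agwmymyw", "agwwwgmwag", "ayamag", "wwggmmyyy", "wwgw"
Leaf count: 9

9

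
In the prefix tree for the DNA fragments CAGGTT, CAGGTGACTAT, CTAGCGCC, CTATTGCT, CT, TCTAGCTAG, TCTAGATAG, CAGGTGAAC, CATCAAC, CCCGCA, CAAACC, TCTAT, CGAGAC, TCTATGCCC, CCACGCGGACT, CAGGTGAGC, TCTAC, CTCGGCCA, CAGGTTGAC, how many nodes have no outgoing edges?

Leaves are exactly the stored words that no other stored word extends.
Those words: "CAAACC", "CAGGTGAAC", "CAGGTGACTAT", "CAGGTGAGC", "CAGGTTGAC", "CATCAAC", "CCACGCGGACT", "CCCGCA", "CGAGAC", "CTAGCGCC", "CTATTGCT", "CTCGGCCA", "TCTAC", "TCTAGATAG", "TCTAGCTAG", "TCTATGCCC"
Leaf count: 16

16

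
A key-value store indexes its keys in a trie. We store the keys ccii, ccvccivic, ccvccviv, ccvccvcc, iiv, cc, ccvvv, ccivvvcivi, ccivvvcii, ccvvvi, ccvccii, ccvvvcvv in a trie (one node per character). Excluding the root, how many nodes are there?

Count nodes per top-level branch (shared prefixes stored once):
  'c'-branch (cc, ccii, ccivvvcii, ccivvvcivi, ccvccii, ccvccivic, ccvccvcc, ccvccviv, ccvvv, ccvvvcvv, ccvvvi): 31 nodes
  'i'-branch (iiv): 3 nodes
Sum: 34

34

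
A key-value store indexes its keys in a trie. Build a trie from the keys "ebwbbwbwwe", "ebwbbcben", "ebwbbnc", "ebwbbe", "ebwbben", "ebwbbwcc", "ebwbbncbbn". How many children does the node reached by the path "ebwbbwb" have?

1

Walk "ebwbbwb" from the root, arriving at one node.
Distinct next characters after "ebwbbwb": w.
That node has 1 child edge.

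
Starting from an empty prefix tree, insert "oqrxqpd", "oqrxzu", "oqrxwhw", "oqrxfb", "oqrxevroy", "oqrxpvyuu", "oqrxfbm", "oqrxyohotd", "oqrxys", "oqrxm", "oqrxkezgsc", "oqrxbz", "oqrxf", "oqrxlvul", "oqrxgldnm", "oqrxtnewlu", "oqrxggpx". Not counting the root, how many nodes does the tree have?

Insert word by word; a character creates a node only if that edge doesn't already exist:
  "oqrxqpd" → 7 new (o, q, r, x, q, p, d)
  "oqrxzu" → prefix "oqrx" already present; 2 new (z, u)
  "oqrxwhw" → prefix "oqrx" already present; 3 new (w, h, w)
  "oqrxfb" → prefix "oqrx" already present; 2 new (f, b)
  "oqrxevroy" → prefix "oqrx" already present; 5 new (e, v, r, o, y)
  "oqrxpvyuu" → prefix "oqrx" already present; 5 new (p, v, y, u, u)
  "oqrxfbm" → prefix "oqrxfb" already present; 1 new (m)
  "oqrxyohotd" → prefix "oqrx" already present; 6 new (y, o, h, o, t, d)
  "oqrxys" → prefix "oqrxy" already present; 1 new (s)
  "oqrxm" → prefix "oqrx" already present; 1 new (m)
  "oqrxkezgsc" → prefix "oqrx" already present; 6 new (k, e, z, g, s, c)
  "oqrxbz" → prefix "oqrx" already present; 2 new (b, z)
  "oqrxf" → prefix "oqrxf" already present; 0 new (none)
  "oqrxlvul" → prefix "oqrx" already present; 4 new (l, v, u, l)
  "oqrxgldnm" → prefix "oqrx" already present; 5 new (g, l, d, n, m)
  "oqrxtnewlu" → prefix "oqrx" already present; 6 new (t, n, e, w, l, u)
  "oqrxggpx" → prefix "oqrxg" already present; 3 new (g, p, x)
Total nodes = 7 + 2 + 3 + 2 + 5 + 5 + 1 + 6 + 1 + 1 + 6 + 2 + 0 + 4 + 5 + 6 + 3 = 59

59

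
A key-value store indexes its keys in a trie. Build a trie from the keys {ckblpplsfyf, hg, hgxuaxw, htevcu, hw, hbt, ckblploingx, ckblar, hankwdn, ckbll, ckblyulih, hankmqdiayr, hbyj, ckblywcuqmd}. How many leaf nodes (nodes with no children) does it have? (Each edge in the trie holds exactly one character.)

A leaf is a node with no children — equivalently, the end of a word that is not a proper prefix of any other stored word.
Those words: "ckblar", "ckbll", "ckblploingx", "ckblpplsfyf", "ckblyulih", "ckblywcuqmd", "hankmqdiayr", "hankwdn", "hbt", "hbyj", "hgxuaxw", "htevcu", "hw"
Leaf count: 13

13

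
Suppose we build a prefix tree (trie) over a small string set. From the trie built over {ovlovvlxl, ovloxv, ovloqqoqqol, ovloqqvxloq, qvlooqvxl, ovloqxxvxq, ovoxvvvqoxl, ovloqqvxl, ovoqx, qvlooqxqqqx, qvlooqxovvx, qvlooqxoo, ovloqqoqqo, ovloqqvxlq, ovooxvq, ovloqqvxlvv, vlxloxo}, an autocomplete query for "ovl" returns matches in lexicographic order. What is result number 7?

ovloqxxvxq

Words with prefix "ovl", in lexicographic order: "ovloqqoqqo", "ovloqqoqqol", "ovloqqvxl", "ovloqqvxloq", "ovloqqvxlq", "ovloqqvxlvv", "ovloqxxvxq", "ovlovvlxl", "ovloxv"
The 7th is ovloqxxvxq.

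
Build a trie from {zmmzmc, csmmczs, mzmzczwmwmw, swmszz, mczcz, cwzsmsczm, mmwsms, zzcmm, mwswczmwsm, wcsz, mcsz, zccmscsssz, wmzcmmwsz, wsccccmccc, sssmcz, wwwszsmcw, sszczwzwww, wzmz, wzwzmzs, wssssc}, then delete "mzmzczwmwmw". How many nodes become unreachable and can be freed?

A node on "mzmzczwmwmw"'s path can go only if nothing else ends at it or branches off below it.
The suffix "zmzczwmwmw" (10 nodes) is used only by "mzmzczwmwmw"; the node for "m" still has the child "c", so pruning stops there.
Nodes removed: 10

10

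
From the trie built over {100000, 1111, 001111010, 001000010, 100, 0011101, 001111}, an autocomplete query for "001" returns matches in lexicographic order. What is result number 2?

0011101

Filter for "001…" and sort: "001000010", "0011101", "001111", "001111010"
Position 2: 0011101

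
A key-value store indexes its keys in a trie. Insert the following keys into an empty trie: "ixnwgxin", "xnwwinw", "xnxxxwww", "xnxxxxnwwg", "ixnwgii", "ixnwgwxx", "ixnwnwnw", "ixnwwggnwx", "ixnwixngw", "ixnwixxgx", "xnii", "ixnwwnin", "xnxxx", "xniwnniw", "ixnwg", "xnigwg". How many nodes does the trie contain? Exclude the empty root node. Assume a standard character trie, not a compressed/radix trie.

62

Trace insertions, counting only characters that open a new branch:
  "ixnwgxin" → 8 new (i, x, n, w, g, x, i, n)
  "xnwwinw" → 7 new (x, n, w, w, i, n, w)
  "xnxxxwww" → prefix "xn" already present; 6 new (x, x, x, w, w, w)
  "xnxxxxnwwg" → prefix "xnxxx" already present; 5 new (x, n, w, w, g)
  "ixnwgii" → prefix "ixnwg" already present; 2 new (i, i)
  "ixnwgwxx" → prefix "ixnwg" already present; 3 new (w, x, x)
  "ixnwnwnw" → prefix "ixnw" already present; 4 new (n, w, n, w)
  "ixnwwggnwx" → prefix "ixnw" already present; 6 new (w, g, g, n, w, x)
  "ixnwixngw" → prefix "ixnw" already present; 5 new (i, x, n, g, w)
  "ixnwixxgx" → prefix "ixnwix" already present; 3 new (x, g, x)
  "xnii" → prefix "xn" already present; 2 new (i, i)
  "ixnwwnin" → prefix "ixnww" already present; 3 new (n, i, n)
  "xnxxx" → prefix "xnxxx" already present; 0 new (none)
  "xniwnniw" → prefix "xni" already present; 5 new (w, n, n, i, w)
  "ixnwg" → prefix "ixnwg" already present; 0 new (none)
  "xnigwg" → prefix "xni" already present; 3 new (g, w, g)
Total nodes = 8 + 7 + 6 + 5 + 2 + 3 + 4 + 6 + 5 + 3 + 2 + 3 + 0 + 5 + 0 + 3 = 62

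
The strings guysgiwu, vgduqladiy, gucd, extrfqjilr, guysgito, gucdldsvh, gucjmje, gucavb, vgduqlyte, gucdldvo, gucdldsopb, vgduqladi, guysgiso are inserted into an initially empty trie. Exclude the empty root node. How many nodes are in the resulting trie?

Count nodes per top-level branch (shared prefixes stored once):
  'e'-branch (extrfqjilr): 10 nodes
  'g'-branch (gucavb, gucd, gucdldsopb, gucdldsvh, gucdldvo, gucjmje, guysgiso, guysgito, guysgiwu): 31 nodes
  'v'-branch (vgduqladi, vgduqladiy, vgduqlyte): 13 nodes
Sum: 54

54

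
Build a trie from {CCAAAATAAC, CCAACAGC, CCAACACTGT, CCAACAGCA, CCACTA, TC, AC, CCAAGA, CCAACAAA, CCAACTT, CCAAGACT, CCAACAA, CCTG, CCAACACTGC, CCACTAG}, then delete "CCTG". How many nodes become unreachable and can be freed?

Walk "CCTG" from the leaf back toward the root, removing each node that no remaining word uses.
The suffix "TG" (2 nodes) is used only by "CCTG"; the node for "CC" still has the child "A", so pruning stops there.
Nodes removed: 2

2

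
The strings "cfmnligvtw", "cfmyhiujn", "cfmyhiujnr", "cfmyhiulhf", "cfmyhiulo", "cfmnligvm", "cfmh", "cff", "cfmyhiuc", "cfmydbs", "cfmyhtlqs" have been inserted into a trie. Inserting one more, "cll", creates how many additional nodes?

2

Walking "cll" from the root, the first 1 characters ("c") follow existing edges; "l" is the first miss.
So 3 − 1 = 2 new nodes.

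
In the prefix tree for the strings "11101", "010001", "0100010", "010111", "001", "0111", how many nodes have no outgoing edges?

5

Leaves are exactly the stored words that no other stored word extends.
Those words: "001", "0100010", "010111", "0111", "11101"
Leaf count: 5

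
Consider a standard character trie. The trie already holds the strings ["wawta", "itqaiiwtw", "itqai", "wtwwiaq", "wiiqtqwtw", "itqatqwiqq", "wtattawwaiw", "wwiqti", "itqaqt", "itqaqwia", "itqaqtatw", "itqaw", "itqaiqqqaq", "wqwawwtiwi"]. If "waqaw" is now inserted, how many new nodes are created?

"wa" is already a path in the trie; the remaining "qaw" must be added.
Each of the 3 remaining characters creates one node.

3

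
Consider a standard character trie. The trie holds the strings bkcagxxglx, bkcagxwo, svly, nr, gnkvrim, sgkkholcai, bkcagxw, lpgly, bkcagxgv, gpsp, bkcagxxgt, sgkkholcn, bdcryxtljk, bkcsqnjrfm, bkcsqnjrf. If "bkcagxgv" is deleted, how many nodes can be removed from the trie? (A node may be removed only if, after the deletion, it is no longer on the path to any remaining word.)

2

Walk "bkcagxgv" from the leaf back toward the root, removing each node that no remaining word uses.
The suffix "gv" (2 nodes) is used only by "bkcagxgv"; the node for "bkcagx" still has the child "x", so pruning stops there.
Nodes removed: 2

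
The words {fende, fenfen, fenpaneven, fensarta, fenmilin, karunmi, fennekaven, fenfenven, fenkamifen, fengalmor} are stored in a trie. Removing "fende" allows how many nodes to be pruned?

2

After clearing the end-marker at "fende", prune upward until reaching a node still needed by another word.
The suffix "de" (2 nodes) is used only by "fende"; the node for "fen" still has the child "f", so pruning stops there.
Nodes removed: 2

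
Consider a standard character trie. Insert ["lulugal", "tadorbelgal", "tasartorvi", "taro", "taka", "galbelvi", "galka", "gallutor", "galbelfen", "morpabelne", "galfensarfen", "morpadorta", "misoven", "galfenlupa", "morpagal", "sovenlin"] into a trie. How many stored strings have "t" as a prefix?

Filter for entries beginning with "t":
Words under "t": tadorbelgal, taka, taro, tasartorvi
Count: 4

4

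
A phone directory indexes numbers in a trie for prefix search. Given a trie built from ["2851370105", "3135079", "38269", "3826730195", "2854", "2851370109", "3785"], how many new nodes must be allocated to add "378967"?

3

Walking "378967" from the root, the first 3 characters ("378") follow existing edges; "9" is the first miss.
So 6 − 3 = 3 new nodes.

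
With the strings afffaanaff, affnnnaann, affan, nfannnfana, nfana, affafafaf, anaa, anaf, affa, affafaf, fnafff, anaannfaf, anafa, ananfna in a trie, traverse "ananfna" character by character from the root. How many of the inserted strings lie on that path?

1

Traverse "ananfna" character by character; count nodes along the way that are marked as word ends.
Prefixes of the query that are stored words: "ananfna"
Count: 1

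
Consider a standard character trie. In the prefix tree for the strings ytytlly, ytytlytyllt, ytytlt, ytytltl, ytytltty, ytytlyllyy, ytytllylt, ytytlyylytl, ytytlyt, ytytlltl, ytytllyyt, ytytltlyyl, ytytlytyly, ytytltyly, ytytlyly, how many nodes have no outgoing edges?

A leaf is a node with no children — equivalently, the end of a word that is not a proper prefix of any other stored word.
Those words: "ytytlltl", "ytytllylt", "ytytllyyt", "ytytltlyyl", "ytytltty", "ytytltyly", "ytytlyllyy", "ytytlyly", "ytytlytyllt", "ytytlytyly", "ytytlyylytl"
Leaf count: 11

11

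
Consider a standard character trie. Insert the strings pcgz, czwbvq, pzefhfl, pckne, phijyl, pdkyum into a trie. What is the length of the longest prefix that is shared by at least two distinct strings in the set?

The deepest shared node is where two words last agree before diverging.
e.g. "pcgz" and "pckne" share the prefix "pc" of length 2; no pair shares a longer one.
Longest shared-prefix length: 2

2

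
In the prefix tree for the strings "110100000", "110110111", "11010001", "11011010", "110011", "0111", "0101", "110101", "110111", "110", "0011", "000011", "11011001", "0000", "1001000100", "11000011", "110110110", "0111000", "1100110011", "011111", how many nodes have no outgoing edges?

A leaf is a node with no children — equivalently, the end of a word that is not a proper prefix of any other stored word.
Those words: "000011", "0011", "0101", "0111000", "011111", "1001000100", "11000011", "1100110011", "110100000", "11010001", "110101", "11011001", "11011010", "110110110", "110110111", "110111"
Leaf count: 16

16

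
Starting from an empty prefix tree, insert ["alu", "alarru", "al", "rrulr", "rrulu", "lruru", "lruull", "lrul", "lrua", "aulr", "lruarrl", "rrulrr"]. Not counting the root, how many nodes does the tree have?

30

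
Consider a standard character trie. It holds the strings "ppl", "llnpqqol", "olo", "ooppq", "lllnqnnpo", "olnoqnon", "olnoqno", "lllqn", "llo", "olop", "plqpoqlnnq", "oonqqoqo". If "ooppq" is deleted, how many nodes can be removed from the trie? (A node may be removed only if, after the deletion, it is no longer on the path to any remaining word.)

Walk "ooppq" from the leaf back toward the root, removing each node that no remaining word uses.
The suffix "ppq" (3 nodes) is used only by "ooppq"; the node for "oo" still has the child "n", so pruning stops there.
Nodes removed: 3

3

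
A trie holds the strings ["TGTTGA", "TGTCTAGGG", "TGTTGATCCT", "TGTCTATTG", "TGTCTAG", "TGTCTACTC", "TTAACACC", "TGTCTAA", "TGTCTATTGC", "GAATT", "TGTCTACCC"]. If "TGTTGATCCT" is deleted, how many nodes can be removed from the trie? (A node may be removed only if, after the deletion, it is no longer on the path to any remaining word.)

A node on "TGTTGATCCT"'s path can go only if nothing else ends at it or branches off below it.
The suffix "TCCT" (4 nodes) is used only by "TGTTGATCCT"; "TGTTGA" is itself a stored word, so pruning stops there.
Nodes removed: 4

4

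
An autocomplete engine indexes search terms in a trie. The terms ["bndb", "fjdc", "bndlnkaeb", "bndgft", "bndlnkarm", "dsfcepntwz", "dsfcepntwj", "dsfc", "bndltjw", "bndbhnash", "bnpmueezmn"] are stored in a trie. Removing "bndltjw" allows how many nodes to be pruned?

3

Walk "bndltjw" from the leaf back toward the root, removing each node that no remaining word uses.
The suffix "tjw" (3 nodes) is used only by "bndltjw"; the node for "bndl" still has the child "n", so pruning stops there.
Nodes removed: 3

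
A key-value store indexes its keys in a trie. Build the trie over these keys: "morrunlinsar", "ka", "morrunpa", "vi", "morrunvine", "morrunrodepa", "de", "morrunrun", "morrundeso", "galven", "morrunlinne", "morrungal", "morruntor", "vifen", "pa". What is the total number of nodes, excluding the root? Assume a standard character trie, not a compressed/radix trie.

55

For each word, the new-node count is its length minus the longest prefix already in the trie:
  "morrunlinsar" → 12 new (m, o, r, r, u, n, l, i, n, s, a, r)
  "ka" → 2 new (k, a)
  "morrunpa" → prefix "morrun" already present; 2 new (p, a)
  "vi" → 2 new (v, i)
  "morrunvine" → prefix "morrun" already present; 4 new (v, i, n, e)
  "morrunrodepa" → prefix "morrun" already present; 6 new (r, o, d, e, p, a)
  "de" → 2 new (d, e)
  "morrunrun" → prefix "morrunr" already present; 2 new (u, n)
  "morrundeso" → prefix "morrun" already present; 4 new (d, e, s, o)
  "galven" → 6 new (g, a, l, v, e, n)
  "morrunlinne" → prefix "morrunlin" already present; 2 new (n, e)
  "morrungal" → prefix "morrun" already present; 3 new (g, a, l)
  "morruntor" → prefix "morrun" already present; 3 new (t, o, r)
  "vifen" → prefix "vi" already present; 3 new (f, e, n)
  "pa" → 2 new (p, a)
Total nodes = 12 + 2 + 2 + 2 + 4 + 6 + 2 + 2 + 4 + 6 + 2 + 3 + 3 + 3 + 2 = 55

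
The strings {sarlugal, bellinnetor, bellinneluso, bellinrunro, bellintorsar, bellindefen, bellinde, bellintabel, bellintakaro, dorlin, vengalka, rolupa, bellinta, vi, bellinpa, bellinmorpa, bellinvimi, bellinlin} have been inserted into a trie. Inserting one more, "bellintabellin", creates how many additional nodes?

3

"bellintabel" is already a path in the trie; the remaining "lin" must be added.
New nodes needed: |"bellintabellin"| − 11 = 14 − 11 = 3.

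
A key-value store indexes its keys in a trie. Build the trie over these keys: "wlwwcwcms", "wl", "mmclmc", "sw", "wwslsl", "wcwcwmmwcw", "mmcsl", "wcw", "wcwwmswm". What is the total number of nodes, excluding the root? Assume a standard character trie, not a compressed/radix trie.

Trie structure (* marks end of a word):
(root)
├─ m
│  └─ m
│     └─ c
│        ├─ l
│        │  └─ m
│        │     └─ c *
│        └─ s
│           └─ l *
├─ s
│  └─ w *
└─ w
   ├─ c
   │  └─ w *
   │     ├─ c
   │     │  └─ w
   │     │     └─ m
   │     │        └─ m
   │     │           └─ w
   │     │              └─ c
   │     │                 └─ w *
   │     └─ w
   │        └─ m
   │           └─ s
   │              └─ w
   │                 └─ m *
   ├─ l *
   │  └─ w
   │     └─ w
   │        └─ c
   │           └─ w
   │              └─ c
   │                 └─ m
   │                    └─ s *
   └─ w
      └─ s
         └─ l
            └─ s
               └─ l *
Counting every labelled node above: 38.

38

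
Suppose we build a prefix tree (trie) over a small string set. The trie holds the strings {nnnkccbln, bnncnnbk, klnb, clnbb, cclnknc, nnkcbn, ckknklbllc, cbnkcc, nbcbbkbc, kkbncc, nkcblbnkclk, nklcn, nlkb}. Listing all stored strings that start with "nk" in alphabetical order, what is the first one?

Words with prefix "nk", in lexicographic order: "nkcblbnkclk", "nklcn"
The 1st is nkcblbnkclk.

nkcblbnkclk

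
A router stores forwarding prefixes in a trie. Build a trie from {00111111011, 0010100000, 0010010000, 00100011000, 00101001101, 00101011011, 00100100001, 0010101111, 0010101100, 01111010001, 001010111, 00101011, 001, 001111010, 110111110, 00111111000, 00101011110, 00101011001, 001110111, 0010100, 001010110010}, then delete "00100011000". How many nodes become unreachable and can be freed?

6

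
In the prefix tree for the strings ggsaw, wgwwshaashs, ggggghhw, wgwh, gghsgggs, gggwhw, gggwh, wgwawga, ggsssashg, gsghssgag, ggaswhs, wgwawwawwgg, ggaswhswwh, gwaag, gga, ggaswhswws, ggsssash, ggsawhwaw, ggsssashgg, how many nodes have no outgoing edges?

13

Leaves are exactly the stored words that no other stored word extends.
Those words: "ggaswhswwh", "ggaswhswws", "ggggghhw", "gggwhw", "gghsgggs", "ggsawhwaw", "ggsssashgg", "gsghssgag", "gwaag", "wgwawga", "wgwawwawwgg", "wgwh", "wgwwshaashs"
Leaf count: 13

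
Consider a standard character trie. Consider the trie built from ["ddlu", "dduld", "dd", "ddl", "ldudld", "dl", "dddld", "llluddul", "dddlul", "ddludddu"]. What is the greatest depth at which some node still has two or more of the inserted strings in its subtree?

The deepest shared node is where two words last agree before diverging.
e.g. "dddld" and "dddlul" share the prefix "dddl" of length 4; no pair shares a longer one.
Longest shared-prefix length: 4

4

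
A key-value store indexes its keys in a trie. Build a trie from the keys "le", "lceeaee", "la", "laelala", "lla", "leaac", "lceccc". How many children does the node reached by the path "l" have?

Follow the path "l" to its node, then look at its outgoing edges.
Distinct next characters after "l": a, c, e, l.
That node has 4 child edges.

4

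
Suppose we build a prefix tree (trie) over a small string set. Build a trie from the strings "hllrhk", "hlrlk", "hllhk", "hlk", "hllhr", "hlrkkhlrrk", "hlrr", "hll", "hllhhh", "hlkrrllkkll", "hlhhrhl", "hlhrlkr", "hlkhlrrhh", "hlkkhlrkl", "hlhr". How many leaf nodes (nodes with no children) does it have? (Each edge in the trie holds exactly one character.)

12

A leaf is a node with no children — equivalently, the end of a word that is not a proper prefix of any other stored word.
Those words: "hlhhrhl", "hlhrlkr", "hlkhlrrhh", "hlkkhlrkl", "hlkrrllkkll", "hllhhh", "hllhk", "hllhr", "hllrhk", "hlrkkhlrrk", "hlrlk", "hlrr"
Leaf count: 12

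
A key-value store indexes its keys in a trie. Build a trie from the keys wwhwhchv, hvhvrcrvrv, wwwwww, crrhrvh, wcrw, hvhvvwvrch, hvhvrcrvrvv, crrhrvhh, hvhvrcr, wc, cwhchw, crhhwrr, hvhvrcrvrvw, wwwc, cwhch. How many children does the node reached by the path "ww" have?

2

Walk "ww" from the root, arriving at one node.
Characters that immediately follow "ww" among the stored strings: {h, w}.
That node has 2 child edges.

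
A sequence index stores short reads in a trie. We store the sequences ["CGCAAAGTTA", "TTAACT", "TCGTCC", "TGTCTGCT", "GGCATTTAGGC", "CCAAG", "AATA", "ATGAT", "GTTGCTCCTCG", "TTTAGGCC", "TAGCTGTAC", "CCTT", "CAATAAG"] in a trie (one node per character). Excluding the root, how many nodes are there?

83

Insert word by word; a character creates a node only if that edge doesn't already exist:
  "CGCAAAGTTA" → 10 new (C, G, C, A, A, A, G, T, T, A)
  "TTAACT" → 6 new (T, T, A, A, C, T)
  "TCGTCC" → prefix "T" already present; 5 new (C, G, T, C, C)
  "TGTCTGCT" → prefix "T" already present; 7 new (G, T, C, T, G, C, T)
  "GGCATTTAGGC" → 11 new (G, G, C, A, T, T, T, A, G, G, C)
  "CCAAG" → prefix "C" already present; 4 new (C, A, A, G)
  "AATA" → 4 new (A, A, T, A)
  "ATGAT" → prefix "A" already present; 4 new (T, G, A, T)
  "GTTGCTCCTCG" → prefix "G" already present; 10 new (T, T, G, C, T, C, C, T, C, G)
  "TTTAGGCC" → prefix "TT" already present; 6 new (T, A, G, G, C, C)
  "TAGCTGTAC" → prefix "T" already present; 8 new (A, G, C, T, G, T, A, C)
  "CCTT" → prefix "CC" already present; 2 new (T, T)
  "CAATAAG" → prefix "C" already present; 6 new (A, A, T, A, A, G)
Total nodes = 10 + 6 + 5 + 7 + 11 + 4 + 4 + 4 + 10 + 6 + 8 + 2 + 6 = 83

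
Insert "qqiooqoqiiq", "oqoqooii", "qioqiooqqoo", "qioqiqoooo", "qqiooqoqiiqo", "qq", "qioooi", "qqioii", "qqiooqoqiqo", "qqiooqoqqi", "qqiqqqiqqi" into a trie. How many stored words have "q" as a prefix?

10

Filter for entries beginning with "q":
Words under "q": qioooi, qioqiooqqoo, qioqiqoooo, qq, qqioii, qqiooqoqiiq, qqiooqoqiiqo, qqiooqoqiqo, qqiooqoqqi, qqiqqqiqqi
Count: 10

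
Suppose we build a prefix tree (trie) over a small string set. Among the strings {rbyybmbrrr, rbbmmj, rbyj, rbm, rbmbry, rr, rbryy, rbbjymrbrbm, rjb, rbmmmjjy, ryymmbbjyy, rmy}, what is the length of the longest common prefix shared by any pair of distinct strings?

3

Equivalently: take the maximum, over all pairs, of their longest common prefix length.
"rbbjymrbrbm" and "rbbmmj" agree on "rbb" (3 characters) before diverging; nothing deeper is shared.
Longest shared-prefix length: 3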